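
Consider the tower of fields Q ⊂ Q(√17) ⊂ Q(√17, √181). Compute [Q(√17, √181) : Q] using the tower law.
[Q(√17, √181) : Q] = 4

[Q(√17):Q] = 2 (min poly x^2 - 17, irreducible since 17 is squarefree > 1). For the top step, suppose √181 ∈ Q(√17), say √181 = c + d√17 with c, d ∈ Q. Squaring: 181 = c^2 + 17d^2 + 2cd√17. Since √17 ∉ Q this forces 2cd = 0. If d = 0 then √181 = c ∈ Q, contradicting 181 squarefree > 1. If c = 0 then 181 = 17d^2, so 17·181 = (17d)^2 is a perfect square in Q — but 17·181 = 3077 is not a perfect square (since 17 and 181 are distinct squarefree integers). Contradiction. Hence √181 ∉ Q(√17), so x^2 - 181 stays irreducible over Q(√17) and [Q(√17, √181) : Q(√17)] = 2. By the tower law, [Q(√17, √181) : Q] = 2 · 2 = 4.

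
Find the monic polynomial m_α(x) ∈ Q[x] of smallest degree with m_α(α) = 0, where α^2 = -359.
m_α(x) = x^2 + 359

α satisfies α^2 + 359 = 0, so x^2 + 359 annihilates α. Since d = -359 is squarefree and ≠ 1, it is not a perfect square in Q, so x^2 + 359 has no rational root and is therefore irreducible over Q (a degree-2 polynomial over a field is irreducible iff it has no root). Hence m_α(x) = x^2 + 359.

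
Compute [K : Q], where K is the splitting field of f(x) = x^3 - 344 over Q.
[K : Q] = 6

The roots of x^3 - 344 are ∛344, ω∛344, ω^2∛344 where ω = e^(2πi/3) is a primitive cube root of unity, so K = Q(∛344, ω). Now [Q(∛344):Q] = 3 (since 344 is not a perfect cube, x^3 - 344 is irreducible) and [Q(ω):Q] = 2. Both 2 and 3 divide [K:Q], and [K:Q] ≤ 3·2 = 6, so [K:Q] = 6. (Equivalently: Q(∛344) ⊂ R but ω ∉ R, so [K : Q(∛344)] = 2.)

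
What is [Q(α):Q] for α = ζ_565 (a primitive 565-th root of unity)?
[Q(α):Q] = 448

The minimal polynomial of ζ_565 over Q is the 565-th cyclotomic polynomial Φ_565(x), which is irreducible over Q and has degree φ(565) = 448. Hence [Q(α):Q] = φ(565) = 448.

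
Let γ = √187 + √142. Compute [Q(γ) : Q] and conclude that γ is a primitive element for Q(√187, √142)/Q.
[Q(γ) : Q] = 4 (equivalently, Q(γ) = Q(√187, √142))

Obviously Q(γ) ⊆ Q(√187, √142), and [Q(√187, √142):Q] = 4 (since 187, 142 are distinct squarefree integers > 1 with 26554 not a perfect square). To show equality we compute the minimal polynomial of γ. From γ = √187 + √142: γ^2 = 187 + 2√(26554) + 142 = 329 + 2√(26554), so γ^2 - 329 = 2√(26554); squaring, (γ^2 - 329)^2 = 4·26554, i.e. γ^4 - 658γ^2 + 108241 - 106216 = 0, i.e. γ^4 - 658γ^2 + 2025 = 0. So γ is a root of x^4 - 658x^2 + 2025. This polynomial is irreducible over Q: it has no rational root (each ±√187 ± √142 is irrational), and any factorization into two quadratics over Q would force √(26554) ∈ Q (pairing opposite roots) or √187, √142 ∈ Q (other pairings), all impossible. Hence [Q(γ):Q] = 4 = [Q(√187, √142):Q], so Q(γ) = Q(√187, √142).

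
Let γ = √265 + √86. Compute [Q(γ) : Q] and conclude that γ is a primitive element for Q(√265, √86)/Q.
[Q(γ) : Q] = 4 (equivalently, Q(γ) = Q(√265, √86))

Obviously Q(γ) ⊆ Q(√265, √86), and [Q(√265, √86):Q] = 4 (since 265, 86 are distinct squarefree integers > 1 with 22790 not a perfect square). To show equality we compute the minimal polynomial of γ. From γ = √265 + √86: γ^2 = 265 + 2√(22790) + 86 = 351 + 2√(22790), so γ^2 - 351 = 2√(22790); squaring, (γ^2 - 351)^2 = 4·22790, i.e. γ^4 - 702γ^2 + 123201 - 91160 = 0, i.e. γ^4 - 702γ^2 + 32041 = 0. So γ is a root of x^4 - 702x^2 + 32041. This polynomial is irreducible over Q: it has no rational root (each ±√265 ± √86 is irrational), and any factorization into two quadratics over Q would force √(22790) ∈ Q (pairing opposite roots) or √265, √86 ∈ Q (other pairings), all impossible. Hence [Q(γ):Q] = 4 = [Q(√265, √86):Q], so Q(γ) = Q(√265, √86).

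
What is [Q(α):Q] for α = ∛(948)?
[Q(α):Q] = 3

The minimal polynomial of α is x^3 - 948, irreducible over Q since 948 is not a perfect cube (so x^3 - 948 has no rational root). Hence [Q(α):Q] = deg(m_α) = 3.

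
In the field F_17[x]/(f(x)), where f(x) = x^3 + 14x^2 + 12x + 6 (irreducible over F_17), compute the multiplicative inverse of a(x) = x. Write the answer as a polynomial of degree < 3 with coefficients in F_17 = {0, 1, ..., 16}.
a(x)^(-1) ≡ 14x^2 + 9x + 15 (mod f(x))

Since f is irreducible over F_17, F_17[x]/(f) is a field and a(x) ≠ 0 has an inverse. Apply the extended Euclidean algorithm to f(x) and a(x) in F_17[x]: f(x) = (x^2 + 14x + 12)·a(x) + (6). The last nonzero remainder is the constant 6 = gcd(f, a) in F_17. Back-substituting through the division chain expresses 6 = s(x)·a(x) + t(x)·f(x) with s(x) ≡ 16x^2 + 3x + 5 (mod f), so (16x^2 + 3x + 5)·a(x) ≡ 6 (mod f). Multiplying by 6^(-1) ≡ 3 in F_17 gives a(x)^(-1) ≡ 3·(16x^2 + 3x + 5) ≡ 14x^2 + 9x + 15 (mod f). Check: (x)·(14x^2 + 9x + 15) = 14x^3 + 9x^2 + 15x ≡ 1 (mod x^3 + 14x^2 + 12x + 6).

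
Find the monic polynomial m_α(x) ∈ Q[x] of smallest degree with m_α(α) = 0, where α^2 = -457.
m_α(x) = x^2 + 457

α satisfies α^2 + 457 = 0, so x^2 + 457 annihilates α. Since d = -457 is squarefree and ≠ 1, it is not a perfect square in Q, so x^2 + 457 has no rational root and is therefore irreducible over Q (a degree-2 polynomial over a field is irreducible iff it has no root). Hence m_α(x) = x^2 + 457.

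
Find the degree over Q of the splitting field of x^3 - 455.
[K : Q] = 6

The roots of x^3 - 455 are ∛455, ω∛455, ω^2∛455 where ω = e^(2πi/3) is a primitive cube root of unity, so K = Q(∛455, ω). Now [Q(∛455):Q] = 3 (since 455 is not a perfect cube, x^3 - 455 is irreducible) and [Q(ω):Q] = 2. Both 2 and 3 divide [K:Q], and [K:Q] ≤ 3·2 = 6, so [K:Q] = 6. (Equivalently: Q(∛455) ⊂ R but ω ∉ R, so [K : Q(∛455)] = 2.)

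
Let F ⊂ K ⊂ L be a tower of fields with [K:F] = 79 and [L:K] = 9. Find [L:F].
[L:F] = 711

The tower law says that for any tower of field extensions F ⊂ K ⊂ L with finite degrees, [L:F] = [L:K] · [K:F]. Here this gives [L:F] = 9 · 79 = 711.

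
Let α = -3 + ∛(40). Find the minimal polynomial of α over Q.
m_α(x) = x^3 + 9x^2 + 27x - 13

Set β = α + 3 = ∛(40), so β^3 = 40. Then (α + 3)^3 - 40 = 0, i.e. α is a root of g(x) = (x + 3)^3 - 40 = x^3 + 9x^2 + 27x - 13. Since g(x) = h(x + 3) where h(x) = x^3 - 40, and h is irreducible over Q (because 40 is not a perfect cube, so h has no rational root, and a monic cubic with no rational root is irreducible), g is also irreducible (irreducibility is preserved under the substitution x → x + 3). Hence m_α(x) = x^3 + 9x^2 + 27x - 13.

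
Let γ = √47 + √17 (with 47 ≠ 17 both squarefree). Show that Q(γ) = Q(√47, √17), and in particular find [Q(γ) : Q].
[Q(γ) : Q] = 4 (equivalently, Q(γ) = Q(√47, √17))

Obviously Q(γ) ⊆ Q(√47, √17), and [Q(√47, √17):Q] = 4 (since 47, 17 are distinct squarefree integers > 1 with 799 not a perfect square). To show equality we compute the minimal polynomial of γ. From γ = √47 + √17: γ^2 = 47 + 2√(799) + 17 = 64 + 2√(799), so γ^2 - 64 = 2√(799); squaring, (γ^2 - 64)^2 = 4·799, i.e. γ^4 - 128γ^2 + 4096 - 3196 = 0, i.e. γ^4 - 128γ^2 + 900 = 0. So γ is a root of x^4 - 128x^2 + 900. This polynomial is irreducible over Q: it has no rational root (each ±√47 ± √17 is irrational), and any factorization into two quadratics over Q would force √(799) ∈ Q (pairing opposite roots) or √47, √17 ∈ Q (other pairings), all impossible. Hence [Q(γ):Q] = 4 = [Q(√47, √17):Q], so Q(γ) = Q(√47, √17).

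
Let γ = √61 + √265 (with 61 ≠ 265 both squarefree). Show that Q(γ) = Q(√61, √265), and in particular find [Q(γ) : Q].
[Q(γ) : Q] = 4 (equivalently, Q(γ) = Q(√61, √265))

Obviously Q(γ) ⊆ Q(√61, √265), and [Q(√61, √265):Q] = 4 (since 61, 265 are distinct squarefree integers > 1 with 16165 not a perfect square). To show equality we compute the minimal polynomial of γ. From γ = √61 + √265: γ^2 = 61 + 2√(16165) + 265 = 326 + 2√(16165), so γ^2 - 326 = 2√(16165); squaring, (γ^2 - 326)^2 = 4·16165, i.e. γ^4 - 652γ^2 + 106276 - 64660 = 0, i.e. γ^4 - 652γ^2 + 41616 = 0. So γ is a root of x^4 - 652x^2 + 41616. This polynomial is irreducible over Q: it has no rational root (each ±√61 ± √265 is irrational), and any factorization into two quadratics over Q would force √(16165) ∈ Q (pairing opposite roots) or √61, √265 ∈ Q (other pairings), all impossible. Hence [Q(γ):Q] = 4 = [Q(√61, √265):Q], so Q(γ) = Q(√61, √265).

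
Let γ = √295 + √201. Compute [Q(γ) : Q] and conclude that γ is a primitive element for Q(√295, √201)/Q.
[Q(γ) : Q] = 4 (equivalently, Q(γ) = Q(√295, √201))

Obviously Q(γ) ⊆ Q(√295, √201), and [Q(√295, √201):Q] = 4 (since 295, 201 are distinct squarefree integers > 1 with 59295 not a perfect square). To show equality we compute the minimal polynomial of γ. From γ = √295 + √201: γ^2 = 295 + 2√(59295) + 201 = 496 + 2√(59295), so γ^2 - 496 = 2√(59295); squaring, (γ^2 - 496)^2 = 4·59295, i.e. γ^4 - 992γ^2 + 246016 - 237180 = 0, i.e. γ^4 - 992γ^2 + 8836 = 0. So γ is a root of x^4 - 992x^2 + 8836. This polynomial is irreducible over Q: it has no rational root (each ±√295 ± √201 is irrational), and any factorization into two quadratics over Q would force √(59295) ∈ Q (pairing opposite roots) or √295, √201 ∈ Q (other pairings), all impossible. Hence [Q(γ):Q] = 4 = [Q(√295, √201):Q], so Q(γ) = Q(√295, √201).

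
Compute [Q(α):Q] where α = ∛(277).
[Q(α):Q] = 3

The minimal polynomial of α is x^3 - 277, irreducible over Q since 277 is not a perfect cube (so x^3 - 277 has no rational root). Hence [Q(α):Q] = deg(m_α) = 3.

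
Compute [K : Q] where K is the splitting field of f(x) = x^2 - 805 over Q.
[K : Q] = 2

f(x) = x^2 - 805 factors as (x - √805)(x + √805). The splitting field is K = Q(√805). Since 805 is squarefree and > 1, it is not a perfect square, so x^2 - 805 is irreducible over Q and [Q(√805) : Q] = 2. Hence [K : Q] = 2.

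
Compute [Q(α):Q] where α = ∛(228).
[Q(α):Q] = 3

The minimal polynomial of α is x^3 - 228, irreducible over Q since 228 is not a perfect cube (so x^3 - 228 has no rational root). Hence [Q(α):Q] = deg(m_α) = 3.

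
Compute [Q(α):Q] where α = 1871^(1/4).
[Q(α):Q] = 4

α is a root of x^4 - 1871. By Eisenstein's criterion at the prime p = 1871 (which divides the constant term 1871 but p^2 = 3500641 does not, since 1871 is squarefree), x^4 - 1871 is irreducible over Q. Hence [Q(α):Q] = 4.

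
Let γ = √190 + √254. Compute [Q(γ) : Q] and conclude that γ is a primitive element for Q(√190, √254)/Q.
[Q(γ) : Q] = 4 (equivalently, Q(γ) = Q(√190, √254))

Obviously Q(γ) ⊆ Q(√190, √254), and [Q(√190, √254):Q] = 4 (since 190, 254 are distinct squarefree integers > 1 with 48260 not a perfect square). To show equality we compute the minimal polynomial of γ. From γ = √190 + √254: γ^2 = 190 + 2√(48260) + 254 = 444 + 2√(48260), so γ^2 - 444 = 2√(48260); squaring, (γ^2 - 444)^2 = 4·48260, i.e. γ^4 - 888γ^2 + 197136 - 193040 = 0, i.e. γ^4 - 888γ^2 + 4096 = 0. So γ is a root of x^4 - 888x^2 + 4096. This polynomial is irreducible over Q: it has no rational root (each ±√190 ± √254 is irrational), and any factorization into two quadratics over Q would force √(48260) ∈ Q (pairing opposite roots) or √190, √254 ∈ Q (other pairings), all impossible. Hence [Q(γ):Q] = 4 = [Q(√190, √254):Q], so Q(γ) = Q(√190, √254).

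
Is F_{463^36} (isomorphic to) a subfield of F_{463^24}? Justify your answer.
No: F_{463^36} is not a subfield of F_{463^24}

F_{p^m} embeds in F_{p^n} iff m | n. Here 36 ∤ 24 (since 24 = 0·36 + 24 with remainder 24 ≠ 0), so F_{463^36} is not a subfield of F_{463^24}. Equivalently: if it were, the tower law would give 36 = [F_{463^36}:F_463] dividing [F_{463^24}:F_463] = 24, contradiction.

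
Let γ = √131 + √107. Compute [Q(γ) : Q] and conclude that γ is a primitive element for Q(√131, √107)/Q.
[Q(γ) : Q] = 4 (equivalently, Q(γ) = Q(√131, √107))

Obviously Q(γ) ⊆ Q(√131, √107), and [Q(√131, √107):Q] = 4 (since 131, 107 are distinct squarefree integers > 1 with 14017 not a perfect square). To show equality we compute the minimal polynomial of γ. From γ = √131 + √107: γ^2 = 131 + 2√(14017) + 107 = 238 + 2√(14017), so γ^2 - 238 = 2√(14017); squaring, (γ^2 - 238)^2 = 4·14017, i.e. γ^4 - 476γ^2 + 56644 - 56068 = 0, i.e. γ^4 - 476γ^2 + 576 = 0. So γ is a root of x^4 - 476x^2 + 576. This polynomial is irreducible over Q: it has no rational root (each ±√131 ± √107 is irrational), and any factorization into two quadratics over Q would force √(14017) ∈ Q (pairing opposite roots) or √131, √107 ∈ Q (other pairings), all impossible. Hence [Q(γ):Q] = 4 = [Q(√131, √107):Q], so Q(γ) = Q(√131, √107).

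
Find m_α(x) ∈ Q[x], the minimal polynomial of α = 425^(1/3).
m_α(x) = x^3 - 425

α satisfies α^3 = 425, so x^3 - 425 annihilates α. By the rational root test, a rational root p/q (in lowest terms) of x^3 - 425 would satisfy p^3 = 425 q^3, forcing q = 1 and p^3 = 425; but 425 is not a perfect cube, contradiction. A monic cubic over Q with no rational root is irreducible (any nontrivial factorization would include a linear factor). Hence x^3 - 425 is the minimal polynomial of α, and in particular [Q(α):Q] = 3.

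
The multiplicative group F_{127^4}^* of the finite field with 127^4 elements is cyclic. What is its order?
|F_{127^4}^*| = 260144640

F_{127^4} has 127^4 = 260144641 elements; its multiplicative group consists of all nonzero elements, so |F_{127^4}^*| = 260144641 - 1 = 260144640. (It is cyclic since any finite subgroup of the multiplicative group of a field is cyclic.)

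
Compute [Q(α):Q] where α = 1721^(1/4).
[Q(α):Q] = 4

α is a root of x^4 - 1721. By Eisenstein's criterion at the prime p = 1721 (which divides the constant term 1721 but p^2 = 2961841 does not, since 1721 is squarefree), x^4 - 1721 is irreducible over Q. Hence [Q(α):Q] = 4.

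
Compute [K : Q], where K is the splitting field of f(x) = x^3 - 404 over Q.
[K : Q] = 6

The roots of x^3 - 404 are ∛404, ω∛404, ω^2∛404 where ω = e^(2πi/3) is a primitive cube root of unity, so K = Q(∛404, ω). Now [Q(∛404):Q] = 3 (since 404 is not a perfect cube, x^3 - 404 is irreducible) and [Q(ω):Q] = 2. Both 2 and 3 divide [K:Q], and [K:Q] ≤ 3·2 = 6, so [K:Q] = 6. (Equivalently: Q(∛404) ⊂ R but ω ∉ R, so [K : Q(∛404)] = 2.)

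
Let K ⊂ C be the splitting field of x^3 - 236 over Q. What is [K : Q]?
[K : Q] = 6

The roots of x^3 - 236 are ∛236, ω∛236, ω^2∛236 where ω = e^(2πi/3) is a primitive cube root of unity, so K = Q(∛236, ω). Now [Q(∛236):Q] = 3 (since 236 is not a perfect cube, x^3 - 236 is irreducible) and [Q(ω):Q] = 2. Both 2 and 3 divide [K:Q], and [K:Q] ≤ 3·2 = 6, so [K:Q] = 6. (Equivalently: Q(∛236) ⊂ R but ω ∉ R, so [K : Q(∛236)] = 2.)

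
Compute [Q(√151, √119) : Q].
[Q(√151, √119) : Q] = 4

[Q(√151):Q] = 2 (min poly x^2 - 151, irreducible since 151 is squarefree > 1). For the top step, suppose √119 ∈ Q(√151), say √119 = c + d√151 with c, d ∈ Q. Squaring: 119 = c^2 + 151d^2 + 2cd√151. Since √151 ∉ Q this forces 2cd = 0. If d = 0 then √119 = c ∈ Q, contradicting 119 squarefree > 1. If c = 0 then 119 = 151d^2, so 151·119 = (151d)^2 is a perfect square in Q — but 151·119 = 17969 is not a perfect square (since 151 and 119 are distinct squarefree integers). Contradiction. Hence √119 ∉ Q(√151), so x^2 - 119 stays irreducible over Q(√151) and [Q(√151, √119) : Q(√151)] = 2. By the tower law, [Q(√151, √119) : Q] = 2 · 2 = 4.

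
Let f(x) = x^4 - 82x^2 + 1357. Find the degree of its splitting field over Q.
[K : Q] = 4

Solving the quadratic in x^2: x^2 = (82 ± √(82^2 - 4·1357))/2 = (82 ± √1296)/2 = (82 ± 36)/2, giving x^2 = 59 or x^2 = 23. So f(x) = (x^2 - 59)(x^2 - 23) and the roots of f are ±√59, ±√23. Hence the splitting field is K = Q(√59, √23). Since 59 and 23 are distinct squarefree integers > 1, their product 1357 is not a perfect square, so √23 ∉ Q(√59). By the tower law [K:Q] = [Q(√59,√23):Q(√59)] · [Q(√59):Q] = 2 · 2 = 4.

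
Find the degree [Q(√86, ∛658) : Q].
[Q(√86, ∛658) : Q] = 6

Let L = Q(√86, ∛658). Since Q(√86) ⊂ L and [Q(√86):Q] = 2, the tower law gives 2 | [L:Q]. Likewise Q(∛658) ⊂ L with [Q(∛658):Q] = 3 (because 658 is not a perfect cube), so 3 | [L:Q]. As gcd(2,3) = 1, [L:Q] is divisible by 6. Conversely L is generated over Q by √86 and ∛658, so [L:Q] ≤ 2·3 = 6. Therefore [Q(√86, ∛658) : Q] = 6.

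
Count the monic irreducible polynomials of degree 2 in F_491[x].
There are 120295 monic irreducible polynomials of degree 2 over F_491

Each element of F_{491^2} that lies in no proper subfield is a root of exactly one monic irreducible of degree 2 over F_491, and each such polynomial has 2 distinct roots in F_{491^2}. By Möbius inversion the count is N_491(2) = (1/2) Σ_{d|2} μ(2/d) · 491^d = (1/2)(μ(2)·491^1 + μ(1)·491^2) = 240590/2 = 120295.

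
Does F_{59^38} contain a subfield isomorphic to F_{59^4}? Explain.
No: F_{59^4} is not a subfield of F_{59^38}

F_{p^m} embeds in F_{p^n} iff m | n. Here 4 ∤ 38 (since 38 = 9·4 + 2 with remainder 2 ≠ 0), so F_{59^4} is not a subfield of F_{59^38}. Equivalently: if it were, the tower law would give 4 = [F_{59^4}:F_59] dividing [F_{59^38}:F_59] = 38, contradiction.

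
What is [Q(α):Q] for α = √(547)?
[Q(α):Q] = 2

[Q(α):Q] equals the degree of the minimal polynomial of α. Here α^2 = 547 and x^2 - 547 is irreducible (d = 547 is squarefree, ≠ 1, hence not a square), so deg(m_α) = 2. Thus [Q(α):Q] = 2.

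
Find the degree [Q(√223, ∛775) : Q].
[Q(√223, ∛775) : Q] = 6

Let L = Q(√223, ∛775). Since Q(√223) ⊂ L and [Q(√223):Q] = 2, the tower law gives 2 | [L:Q]. Likewise Q(∛775) ⊂ L with [Q(∛775):Q] = 3 (because 775 is not a perfect cube), so 3 | [L:Q]. As gcd(2,3) = 1, [L:Q] is divisible by 6. Conversely L is generated over Q by √223 and ∛775, so [L:Q] ≤ 2·3 = 6. Therefore [Q(√223, ∛775) : Q] = 6.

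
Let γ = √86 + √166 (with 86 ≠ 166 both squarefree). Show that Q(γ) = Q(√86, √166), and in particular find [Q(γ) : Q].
[Q(γ) : Q] = 4 (equivalently, Q(γ) = Q(√86, √166))

Obviously Q(γ) ⊆ Q(√86, √166), and [Q(√86, √166):Q] = 4 (since 86, 166 are distinct squarefree integers > 1 with 14276 not a perfect square). To show equality we compute the minimal polynomial of γ. From γ = √86 + √166: γ^2 = 86 + 2√(14276) + 166 = 252 + 2√(14276), so γ^2 - 252 = 2√(14276); squaring, (γ^2 - 252)^2 = 4·14276, i.e. γ^4 - 504γ^2 + 63504 - 57104 = 0, i.e. γ^4 - 504γ^2 + 6400 = 0. So γ is a root of x^4 - 504x^2 + 6400. This polynomial is irreducible over Q: it has no rational root (each ±√86 ± √166 is irrational), and any factorization into two quadratics over Q would force √(14276) ∈ Q (pairing opposite roots) or √86, √166 ∈ Q (other pairings), all impossible. Hence [Q(γ):Q] = 4 = [Q(√86, √166):Q], so Q(γ) = Q(√86, √166).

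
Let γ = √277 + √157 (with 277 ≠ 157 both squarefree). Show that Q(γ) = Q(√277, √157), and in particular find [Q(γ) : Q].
[Q(γ) : Q] = 4 (equivalently, Q(γ) = Q(√277, √157))

Obviously Q(γ) ⊆ Q(√277, √157), and [Q(√277, √157):Q] = 4 (since 277, 157 are distinct squarefree integers > 1 with 43489 not a perfect square). To show equality we compute the minimal polynomial of γ. From γ = √277 + √157: γ^2 = 277 + 2√(43489) + 157 = 434 + 2√(43489), so γ^2 - 434 = 2√(43489); squaring, (γ^2 - 434)^2 = 4·43489, i.e. γ^4 - 868γ^2 + 188356 - 173956 = 0, i.e. γ^4 - 868γ^2 + 14400 = 0. So γ is a root of x^4 - 868x^2 + 14400. This polynomial is irreducible over Q: it has no rational root (each ±√277 ± √157 is irrational), and any factorization into two quadratics over Q would force √(43489) ∈ Q (pairing opposite roots) or √277, √157 ∈ Q (other pairings), all impossible. Hence [Q(γ):Q] = 4 = [Q(√277, √157):Q], so Q(γ) = Q(√277, √157).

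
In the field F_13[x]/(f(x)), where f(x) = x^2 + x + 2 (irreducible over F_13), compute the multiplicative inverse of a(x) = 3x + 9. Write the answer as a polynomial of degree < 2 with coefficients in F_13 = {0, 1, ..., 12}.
a(x)^(-1) ≡ 7x + 12 (mod f(x))

Since f is irreducible over F_13, F_13[x]/(f) is a field and a(x) ≠ 0 has an inverse. Apply the extended Euclidean algorithm to f(x) and a(x) in F_13[x]: f(x) = (9x + 8)·a(x) + (8). The last nonzero remainder is the constant 8 = gcd(f, a) in F_13. Back-substituting through the division chain expresses 8 = s(x)·a(x) + t(x)·f(x) with s(x) ≡ 4x + 5 (mod f), so (4x + 5)·a(x) ≡ 8 (mod f). Multiplying by 8^(-1) ≡ 5 in F_13 gives a(x)^(-1) ≡ 5·(4x + 5) ≡ 7x + 12 (mod f). Check: (3x + 9)·(7x + 12) = 8x^2 + 8x + 4 ≡ 1 (mod x^2 + x + 2).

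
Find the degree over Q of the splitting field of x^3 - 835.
[K : Q] = 6

The roots of x^3 - 835 are ∛835, ω∛835, ω^2∛835 where ω = e^(2πi/3) is a primitive cube root of unity, so K = Q(∛835, ω). Now [Q(∛835):Q] = 3 (since 835 is not a perfect cube, x^3 - 835 is irreducible) and [Q(ω):Q] = 2. Both 2 and 3 divide [K:Q], and [K:Q] ≤ 3·2 = 6, so [K:Q] = 6. (Equivalently: Q(∛835) ⊂ R but ω ∉ R, so [K : Q(∛835)] = 2.)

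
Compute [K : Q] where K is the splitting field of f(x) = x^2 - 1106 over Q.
[K : Q] = 2

f(x) = x^2 - 1106 factors as (x - √1106)(x + √1106). The splitting field is K = Q(√1106). Since 1106 is squarefree and > 1, it is not a perfect square, so x^2 - 1106 is irreducible over Q and [Q(√1106) : Q] = 2. Hence [K : Q] = 2.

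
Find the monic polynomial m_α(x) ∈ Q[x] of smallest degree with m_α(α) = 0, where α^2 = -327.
m_α(x) = x^2 + 327

α satisfies α^2 + 327 = 0, so x^2 + 327 annihilates α. Since d = -327 is squarefree and ≠ 1, it is not a perfect square in Q, so x^2 + 327 has no rational root and is therefore irreducible over Q (a degree-2 polynomial over a field is irreducible iff it has no root). Hence m_α(x) = x^2 + 327.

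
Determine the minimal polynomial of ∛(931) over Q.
m_α(x) = x^3 - 931

α satisfies α^3 = 931, so x^3 - 931 annihilates α. By the rational root test, a rational root p/q (in lowest terms) of x^3 - 931 would satisfy p^3 = 931 q^3, forcing q = 1 and p^3 = 931; but 931 is not a perfect cube, contradiction. A monic cubic over Q with no rational root is irreducible (any nontrivial factorization would include a linear factor). Hence x^3 - 931 is the minimal polynomial of α, and in particular [Q(α):Q] = 3.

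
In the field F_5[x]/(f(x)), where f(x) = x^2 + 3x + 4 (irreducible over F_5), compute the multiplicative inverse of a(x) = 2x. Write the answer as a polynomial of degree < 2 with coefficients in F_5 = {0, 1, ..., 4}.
a(x)^(-1) ≡ 3x + 4 (mod f(x))

Since f is irreducible over F_5, F_5[x]/(f) is a field and a(x) ≠ 0 has an inverse. Apply the extended Euclidean algorithm to f(x) and a(x) in F_5[x]: f(x) = (3x + 4)·a(x) + (4). The last nonzero remainder is the constant 4 = gcd(f, a) in F_5. Back-substituting through the division chain expresses 4 = s(x)·a(x) + t(x)·f(x) with s(x) ≡ 2x + 1 (mod f), so (2x + 1)·a(x) ≡ 4 (mod f). Multiplying by 4^(-1) ≡ 4 in F_5 gives a(x)^(-1) ≡ 4·(2x + 1) ≡ 3x + 4 (mod f). Check: (2x)·(3x + 4) = x^2 + 3x ≡ 1 (mod x^2 + 3x + 4).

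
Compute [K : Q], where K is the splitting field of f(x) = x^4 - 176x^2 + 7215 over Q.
[K : Q] = 4

Solving the quadratic in x^2: x^2 = (176 ± √(176^2 - 4·7215))/2 = (176 ± √2116)/2 = (176 ± 46)/2, giving x^2 = 111 or x^2 = 65. So f(x) = (x^2 - 111)(x^2 - 65) and the roots of f are ±√111, ±√65. Hence the splitting field is K = Q(√111, √65). Since 111 and 65 are distinct squarefree integers > 1, their product 7215 is not a perfect square, so √65 ∉ Q(√111). By the tower law [K:Q] = [Q(√111,√65):Q(√111)] · [Q(√111):Q] = 2 · 2 = 4.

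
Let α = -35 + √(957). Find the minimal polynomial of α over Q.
m_α(x) = x^2 + 70x + 268

From α + 35 = √(957), squaring gives (α + 35)^2 = 957, i.e. α^2 + 70α + 1225 = 957, so α^2 + 70α + 268 = 0. The discriminant of x^2 + 70x + 268 is (70)^2 - 4·(268) = 4900 - 1072 = 3828, and 4·(957) is not a perfect square in Q since 957 is squarefree and ≠ 1. Hence x^2 + 70x + 268 is irreducible over Q and is the minimal polynomial of α.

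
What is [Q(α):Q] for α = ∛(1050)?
[Q(α):Q] = 3

The minimal polynomial of α is x^3 - 1050, irreducible over Q since 1050 is not a perfect cube (so x^3 - 1050 has no rational root). Hence [Q(α):Q] = deg(m_α) = 3.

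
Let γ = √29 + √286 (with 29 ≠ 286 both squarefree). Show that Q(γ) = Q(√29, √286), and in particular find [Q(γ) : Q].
[Q(γ) : Q] = 4 (equivalently, Q(γ) = Q(√29, √286))

Obviously Q(γ) ⊆ Q(√29, √286), and [Q(√29, √286):Q] = 4 (since 29, 286 are distinct squarefree integers > 1 with 8294 not a perfect square). To show equality we compute the minimal polynomial of γ. From γ = √29 + √286: γ^2 = 29 + 2√(8294) + 286 = 315 + 2√(8294), so γ^2 - 315 = 2√(8294); squaring, (γ^2 - 315)^2 = 4·8294, i.e. γ^4 - 630γ^2 + 99225 - 33176 = 0, i.e. γ^4 - 630γ^2 + 66049 = 0. So γ is a root of x^4 - 630x^2 + 66049. This polynomial is irreducible over Q: it has no rational root (each ±√29 ± √286 is irrational), and any factorization into two quadratics over Q would force √(8294) ∈ Q (pairing opposite roots) or √29, √286 ∈ Q (other pairings), all impossible. Hence [Q(γ):Q] = 4 = [Q(√29, √286):Q], so Q(γ) = Q(√29, √286).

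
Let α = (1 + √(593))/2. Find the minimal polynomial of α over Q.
m_α(x) = x^2 - x - 148

From 2α - 1 = √(593), squaring gives (2α - 1)^2 = 593, i.e. 4α^2 - 4α + 1 = 593, so α^2 - α + (1 - 593)/4 = 0. Since 593 ≡ 1 (mod 4), (1 - 593)/4 = -148 ∈ Z. The polynomial x^2 - x - 148 has discriminant 1 - 4·(-148) = 593, which is not a perfect square in Q (d = 593 is squarefree and ≠ 1), so x^2 - x - 148 is irreducible over Q. It is the minimal polynomial of α.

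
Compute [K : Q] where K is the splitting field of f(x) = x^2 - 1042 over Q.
[K : Q] = 2

f(x) = x^2 - 1042 factors as (x - √1042)(x + √1042). The splitting field is K = Q(√1042). Since 1042 is squarefree and > 1, it is not a perfect square, so x^2 - 1042 is irreducible over Q and [Q(√1042) : Q] = 2. Hence [K : Q] = 2.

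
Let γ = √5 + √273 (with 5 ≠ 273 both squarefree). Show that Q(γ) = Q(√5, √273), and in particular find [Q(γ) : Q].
[Q(γ) : Q] = 4 (equivalently, Q(γ) = Q(√5, √273))

Obviously Q(γ) ⊆ Q(√5, √273), and [Q(√5, √273):Q] = 4 (since 5, 273 are distinct squarefree integers > 1 with 1365 not a perfect square). To show equality we compute the minimal polynomial of γ. From γ = √5 + √273: γ^2 = 5 + 2√(1365) + 273 = 278 + 2√(1365), so γ^2 - 278 = 2√(1365); squaring, (γ^2 - 278)^2 = 4·1365, i.e. γ^4 - 556γ^2 + 77284 - 5460 = 0, i.e. γ^4 - 556γ^2 + 71824 = 0. So γ is a root of x^4 - 556x^2 + 71824. This polynomial is irreducible over Q: it has no rational root (each ±√5 ± √273 is irrational), and any factorization into two quadratics over Q would force √(1365) ∈ Q (pairing opposite roots) or √5, √273 ∈ Q (other pairings), all impossible. Hence [Q(γ):Q] = 4 = [Q(√5, √273):Q], so Q(γ) = Q(√5, √273).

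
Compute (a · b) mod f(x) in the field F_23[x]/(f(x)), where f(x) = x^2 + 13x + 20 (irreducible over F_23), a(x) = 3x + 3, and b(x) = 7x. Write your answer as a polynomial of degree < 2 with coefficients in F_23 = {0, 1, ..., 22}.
a · b ≡ x + 17 (mod f(x))

Multiply in F_23[x]: a(x)·b(x) = (3x + 3)·(7x) = 21x^2 + 21x. This has degree ≥ 2, so divide by f(x) over F_23: 21x^2 + 21x = (21)·(x^2 + 13x + 20) + (x + 17). Hence a·b ≡ x + 17 (mod f). (F_23[x]/(f) is a field with 23^2 = 529 elements since f is irreducible of degree 2.)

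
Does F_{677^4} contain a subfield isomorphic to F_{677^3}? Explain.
No: F_{677^3} is not a subfield of F_{677^4}

F_{p^m} embeds in F_{p^n} iff m | n. Here 3 ∤ 4 (since 4 = 1·3 + 1 with remainder 1 ≠ 0), so F_{677^3} is not a subfield of F_{677^4}. Equivalently: if it were, the tower law would give 3 = [F_{677^3}:F_677] dividing [F_{677^4}:F_677] = 4, contradiction.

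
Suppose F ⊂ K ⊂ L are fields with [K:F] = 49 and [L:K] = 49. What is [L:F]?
[L:F] = 2401

The tower law says that for any tower of field extensions F ⊂ K ⊂ L with finite degrees, [L:F] = [L:K] · [K:F]. Here this gives [L:F] = 49 · 49 = 2401.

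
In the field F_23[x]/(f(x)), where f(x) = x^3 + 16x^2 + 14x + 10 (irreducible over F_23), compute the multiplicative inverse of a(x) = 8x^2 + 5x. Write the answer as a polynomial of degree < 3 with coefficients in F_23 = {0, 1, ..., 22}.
a(x)^(-1) ≡ x^2 + 3x + 1 (mod f(x))

Since f is irreducible over F_23, F_23[x]/(f) is a field and a(x) ≠ 0 has an inverse. Apply the extended Euclidean algorithm to f(x) and a(x) in F_23[x]: f(x) = (3x + 3)·a(x) + (22x + 10);  a(x) = (15x + 7)·(22x + 10) + (22). The last nonzero remainder is the constant 22 = gcd(f, a) in F_23. Back-substituting through the division chain expresses 22 = s(x)·a(x) + t(x)·f(x) with s(x) ≡ 22x^2 + 20x + 22 (mod f), so (22x^2 + 20x + 22)·a(x) ≡ 22 (mod f). Multiplying by 22^(-1) ≡ 22 in F_23 gives a(x)^(-1) ≡ 22·(22x^2 + 20x + 22) ≡ x^2 + 3x + 1 (mod f). Check: (8x^2 + 5x)·(x^2 + 3x + 1) = 8x^4 + 6x^3 + 5x ≡ 1 (mod x^3 + 16x^2 + 14x + 10).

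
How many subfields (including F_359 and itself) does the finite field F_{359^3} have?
F_{359^3} has 2 subfields

The subfields of F_{p^n} are exactly the fields F_{p^d} for d | n (each is the fixed field of the unique index-d subgroup of Gal(F_{p^n}/F_p) ≅ Z/nZ). The divisors of n = 3 are {1, 3}, giving 2 subfields: F_{359^1}, F_{359^3}.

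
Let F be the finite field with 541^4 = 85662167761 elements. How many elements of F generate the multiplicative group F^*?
There are φ(85662167760) = 21006397440 primitive elements

F_q^* is cyclic of order q - 1 = 85662167760. A cyclic group of order m has exactly φ(m) generators. Here m = 85662167760 = 2^4 · 3^3 · 5 · 13 · 271 · 11257, so the number of primitive elements is φ(85662167760) = 21006397440.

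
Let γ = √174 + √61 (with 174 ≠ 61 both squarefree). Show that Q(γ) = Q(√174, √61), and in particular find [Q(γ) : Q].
[Q(γ) : Q] = 4 (equivalently, Q(γ) = Q(√174, √61))

Obviously Q(γ) ⊆ Q(√174, √61), and [Q(√174, √61):Q] = 4 (since 174, 61 are distinct squarefree integers > 1 with 10614 not a perfect square). To show equality we compute the minimal polynomial of γ. From γ = √174 + √61: γ^2 = 174 + 2√(10614) + 61 = 235 + 2√(10614), so γ^2 - 235 = 2√(10614); squaring, (γ^2 - 235)^2 = 4·10614, i.e. γ^4 - 470γ^2 + 55225 - 42456 = 0, i.e. γ^4 - 470γ^2 + 12769 = 0. So γ is a root of x^4 - 470x^2 + 12769. This polynomial is irreducible over Q: it has no rational root (each ±√174 ± √61 is irrational), and any factorization into two quadratics over Q would force √(10614) ∈ Q (pairing opposite roots) or √174, √61 ∈ Q (other pairings), all impossible. Hence [Q(γ):Q] = 4 = [Q(√174, √61):Q], so Q(γ) = Q(√174, √61).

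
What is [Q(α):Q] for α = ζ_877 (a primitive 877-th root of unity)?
[Q(α):Q] = 876

The minimal polynomial of ζ_877 over Q is the 877-th cyclotomic polynomial Φ_877(x), which is irreducible over Q and has degree φ(877) = 876. Hence [Q(α):Q] = φ(877) = 876.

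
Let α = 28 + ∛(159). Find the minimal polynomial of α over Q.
m_α(x) = x^3 - 84x^2 + 2352x - 22111

Set β = α - 28 = ∛(159), so β^3 = 159. Then (α - 28)^3 - 159 = 0, i.e. α is a root of g(x) = (x - 28)^3 - 159 = x^3 - 84x^2 + 2352x - 22111. Since g(x) = h(x - 28) where h(x) = x^3 - 159, and h is irreducible over Q (because 159 is not a perfect cube, so h has no rational root, and a monic cubic with no rational root is irreducible), g is also irreducible (irreducibility is preserved under the substitution x → x - 28). Hence m_α(x) = x^3 - 84x^2 + 2352x - 22111.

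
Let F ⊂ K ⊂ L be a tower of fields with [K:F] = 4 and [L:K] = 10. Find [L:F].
[L:F] = 40

The tower law says that for any tower of field extensions F ⊂ K ⊂ L with finite degrees, [L:F] = [L:K] · [K:F]. Here this gives [L:F] = 10 · 4 = 40.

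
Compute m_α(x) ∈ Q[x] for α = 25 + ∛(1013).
m_α(x) = x^3 - 75x^2 + 1875x - 16638

Set β = α - 25 = ∛(1013), so β^3 = 1013. Then (α - 25)^3 - 1013 = 0, i.e. α is a root of g(x) = (x - 25)^3 - 1013 = x^3 - 75x^2 + 1875x - 16638. Since g(x) = h(x - 25) where h(x) = x^3 - 1013, and h is irreducible over Q (because 1013 is not a perfect cube, so h has no rational root, and a monic cubic with no rational root is irreducible), g is also irreducible (irreducibility is preserved under the substitution x → x - 25). Hence m_α(x) = x^3 - 75x^2 + 1875x - 16638.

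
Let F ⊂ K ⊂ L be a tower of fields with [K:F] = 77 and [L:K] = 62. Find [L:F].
[L:F] = 4774

The tower law says that for any tower of field extensions F ⊂ K ⊂ L with finite degrees, [L:F] = [L:K] · [K:F]. Here this gives [L:F] = 62 · 77 = 4774.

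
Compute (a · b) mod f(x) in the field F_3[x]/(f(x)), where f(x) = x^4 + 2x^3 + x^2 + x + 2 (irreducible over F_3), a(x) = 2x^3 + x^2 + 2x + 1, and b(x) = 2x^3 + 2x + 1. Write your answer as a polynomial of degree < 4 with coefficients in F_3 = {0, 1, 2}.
a · b ≡ 2x^2 + 2 (mod f(x))

Multiply in F_3[x]: a(x)·b(x) = (2x^3 + x^2 + 2x + 1)·(2x^3 + 2x + 1) = x^6 + 2x^5 + 2x^4 + 2x^2 + x + 1. This has degree ≥ 4, so divide by f(x) over F_3: x^6 + 2x^5 + 2x^4 + 2x^2 + x + 1 = (x^2 + 1)·(x^4 + 2x^3 + x^2 + x + 2) + (2x^2 + 2). Hence a·b ≡ 2x^2 + 2 (mod f). (F_3[x]/(f) is a field with 3^4 = 81 elements since f is irreducible of degree 4.)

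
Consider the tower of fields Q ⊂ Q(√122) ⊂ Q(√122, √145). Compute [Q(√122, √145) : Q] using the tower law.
[Q(√122, √145) : Q] = 4

[Q(√122):Q] = 2 (min poly x^2 - 122, irreducible since 122 is squarefree > 1). For the top step, suppose √145 ∈ Q(√122), say √145 = c + d√122 with c, d ∈ Q. Squaring: 145 = c^2 + 122d^2 + 2cd√122. Since √122 ∉ Q this forces 2cd = 0. If d = 0 then √145 = c ∈ Q, contradicting 145 squarefree > 1. If c = 0 then 145 = 122d^2, so 122·145 = (122d)^2 is a perfect square in Q — but 122·145 = 17690 is not a perfect square (since 122 and 145 are distinct squarefree integers). Contradiction. Hence √145 ∉ Q(√122), so x^2 - 145 stays irreducible over Q(√122) and [Q(√122, √145) : Q(√122)] = 2. By the tower law, [Q(√122, √145) : Q] = 2 · 2 = 4.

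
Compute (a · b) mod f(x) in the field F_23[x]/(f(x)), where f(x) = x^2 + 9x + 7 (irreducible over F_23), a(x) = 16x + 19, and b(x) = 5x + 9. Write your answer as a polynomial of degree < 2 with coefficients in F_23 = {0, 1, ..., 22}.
a · b ≡ 2x + 2 (mod f(x))

Multiply in F_23[x]: a(x)·b(x) = (16x + 19)·(5x + 9) = 11x^2 + 9x + 10. This has degree ≥ 2, so divide by f(x) over F_23: 11x^2 + 9x + 10 = (11)·(x^2 + 9x + 7) + (2x + 2). Hence a·b ≡ 2x + 2 (mod f). (F_23[x]/(f) is a field with 23^2 = 529 elements since f is irreducible of degree 2.)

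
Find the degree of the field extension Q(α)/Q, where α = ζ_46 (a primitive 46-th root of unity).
[Q(α):Q] = 22

The minimal polynomial of ζ_46 over Q is the 46-th cyclotomic polynomial Φ_46(x), which is irreducible over Q and has degree φ(46) = 22. Hence [Q(α):Q] = φ(46) = 22.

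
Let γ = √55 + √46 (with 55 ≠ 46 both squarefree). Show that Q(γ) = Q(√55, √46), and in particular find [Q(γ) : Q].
[Q(γ) : Q] = 4 (equivalently, Q(γ) = Q(√55, √46))

Obviously Q(γ) ⊆ Q(√55, √46), and [Q(√55, √46):Q] = 4 (since 55, 46 are distinct squarefree integers > 1 with 2530 not a perfect square). To show equality we compute the minimal polynomial of γ. From γ = √55 + √46: γ^2 = 55 + 2√(2530) + 46 = 101 + 2√(2530), so γ^2 - 101 = 2√(2530); squaring, (γ^2 - 101)^2 = 4·2530, i.e. γ^4 - 202γ^2 + 10201 - 10120 = 0, i.e. γ^4 - 202γ^2 + 81 = 0. So γ is a root of x^4 - 202x^2 + 81. This polynomial is irreducible over Q: it has no rational root (each ±√55 ± √46 is irrational), and any factorization into two quadratics over Q would force √(2530) ∈ Q (pairing opposite roots) or √55, √46 ∈ Q (other pairings), all impossible. Hence [Q(γ):Q] = 4 = [Q(√55, √46):Q], so Q(γ) = Q(√55, √46).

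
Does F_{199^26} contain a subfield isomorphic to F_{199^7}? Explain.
No: F_{199^7} is not a subfield of F_{199^26}

F_{p^m} embeds in F_{p^n} iff m | n. Here 7 ∤ 26 (since 26 = 3·7 + 5 with remainder 5 ≠ 0), so F_{199^7} is not a subfield of F_{199^26}. Equivalently: if it were, the tower law would give 7 = [F_{199^7}:F_199] dividing [F_{199^26}:F_199] = 26, contradiction.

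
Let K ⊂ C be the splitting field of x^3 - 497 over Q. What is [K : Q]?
[K : Q] = 6

The roots of x^3 - 497 are ∛497, ω∛497, ω^2∛497 where ω = e^(2πi/3) is a primitive cube root of unity, so K = Q(∛497, ω). Now [Q(∛497):Q] = 3 (since 497 is not a perfect cube, x^3 - 497 is irreducible) and [Q(ω):Q] = 2. Both 2 and 3 divide [K:Q], and [K:Q] ≤ 3·2 = 6, so [K:Q] = 6. (Equivalently: Q(∛497) ⊂ R but ω ∉ R, so [K : Q(∛497)] = 2.)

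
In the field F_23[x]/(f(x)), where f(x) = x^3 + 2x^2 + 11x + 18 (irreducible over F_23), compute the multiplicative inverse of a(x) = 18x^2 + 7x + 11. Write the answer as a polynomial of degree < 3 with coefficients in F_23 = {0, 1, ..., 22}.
a(x)^(-1) ≡ 9x^2 + 6x + 9 (mod f(x))

Since f is irreducible over F_23, F_23[x]/(f) is a field and a(x) ≠ 0 has an inverse. Apply the extended Euclidean algorithm to f(x) and a(x) in F_23[x]: f(x) = (9x + 3)·a(x) + (6x + 8);  a(x) = (3x + 1)·(6x + 8) + (3). The last nonzero remainder is the constant 3 = gcd(f, a) in F_23. Back-substituting through the division chain expresses 3 = s(x)·a(x) + t(x)·f(x) with s(x) ≡ 4x^2 + 18x + 4 (mod f), so (4x^2 + 18x + 4)·a(x) ≡ 3 (mod f). Multiplying by 3^(-1) ≡ 8 in F_23 gives a(x)^(-1) ≡ 8·(4x^2 + 18x + 4) ≡ 9x^2 + 6x + 9 (mod f). Check: (18x^2 + 7x + 11)·(9x^2 + 6x + 9) = x^4 + 10x^3 + 4x^2 + 14x + 7 ≡ 1 (mod x^3 + 2x^2 + 11x + 18).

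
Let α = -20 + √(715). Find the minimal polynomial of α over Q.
m_α(x) = x^2 + 40x - 315

From α + 20 = √(715), squaring gives (α + 20)^2 = 715, i.e. α^2 + 40α + 400 = 715, so α^2 + 40α - 315 = 0. The discriminant of x^2 + 40x - 315 is (40)^2 - 4·(-315) = 1600 + 1260 = 2860, and 4·(715) is not a perfect square in Q since 715 is squarefree and ≠ 1. Hence x^2 + 40x - 315 is irreducible over Q and is the minimal polynomial of α.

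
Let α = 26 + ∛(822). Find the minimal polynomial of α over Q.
m_α(x) = x^3 - 78x^2 + 2028x - 18398

Set β = α - 26 = ∛(822), so β^3 = 822. Then (α - 26)^3 - 822 = 0, i.e. α is a root of g(x) = (x - 26)^3 - 822 = x^3 - 78x^2 + 2028x - 18398. Since g(x) = h(x - 26) where h(x) = x^3 - 822, and h is irreducible over Q (because 822 is not a perfect cube, so h has no rational root, and a monic cubic with no rational root is irreducible), g is also irreducible (irreducibility is preserved under the substitution x → x - 26). Hence m_α(x) = x^3 - 78x^2 + 2028x - 18398.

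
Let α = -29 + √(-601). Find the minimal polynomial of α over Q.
m_α(x) = x^2 + 58x + 1442

From α + 29 = √(-601), squaring gives (α + 29)^2 = -601, i.e. α^2 + 58α + 841 = -601, so α^2 + 58α + 1442 = 0. The discriminant of x^2 + 58x + 1442 is (58)^2 - 4·(1442) = 3364 - 5768 = -2404, and 4·(-601) is not a perfect square in Q since -601 is squarefree and ≠ 1. Hence x^2 + 58x + 1442 is irreducible over Q and is the minimal polynomial of α.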